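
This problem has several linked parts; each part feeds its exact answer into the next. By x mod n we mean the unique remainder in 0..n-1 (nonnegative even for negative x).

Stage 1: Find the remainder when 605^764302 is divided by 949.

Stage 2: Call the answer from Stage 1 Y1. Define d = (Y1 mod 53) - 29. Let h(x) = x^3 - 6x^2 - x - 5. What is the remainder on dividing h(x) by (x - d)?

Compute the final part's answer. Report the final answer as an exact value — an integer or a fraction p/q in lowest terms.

Stage 1: squarings mod 949: 605^1=605, 605^2=660, 605^4=9, 605^8=81, 605^16=867, 605^32=81, 605^64=867, 605^128=81, 605^256=867, 605^512=81, 605^1024=867, 605^2048=81, 605^4096=867, 605^8192=81, 605^16384=867, 605^32768=81, 605^65536=867, 605^131072=81, 605^262144=867, 605^524288=81; 605^764302 = 605^2 * 605^4 * 605^8 * 605^128 * 605^256 * 605^2048 * 605^8192 * 605^32768 * 605^65536 * 605^131072 * 605^524288 = 706 (mod 949); answer 706
Stage 2: Y1 = 706; d = -12; remainder = value at the root: 1*(-12)^3 - 6*(-12)^2 - 1*(-12)^1 - 5 = (-1728) + (-864) + (12) + (-5) = -2585; answer -2585

-2585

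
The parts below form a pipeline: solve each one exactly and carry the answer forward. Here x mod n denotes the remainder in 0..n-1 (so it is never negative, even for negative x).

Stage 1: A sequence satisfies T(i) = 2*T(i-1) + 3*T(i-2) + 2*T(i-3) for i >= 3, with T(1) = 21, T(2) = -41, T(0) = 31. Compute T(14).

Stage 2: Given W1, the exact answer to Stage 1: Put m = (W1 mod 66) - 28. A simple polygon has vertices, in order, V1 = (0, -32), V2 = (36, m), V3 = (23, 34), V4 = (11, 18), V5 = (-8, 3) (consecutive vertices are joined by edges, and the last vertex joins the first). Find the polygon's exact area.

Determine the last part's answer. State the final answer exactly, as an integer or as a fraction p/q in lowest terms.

Stage 1: T(3) = 2*(-41) + 3*(21) + 2*(31) = 43; iterating: T(3)=43, T(4)=5, T(5)=57, T(6)=215, T(7)=611, T(8)=1981, T(9)=6225, T(10)=19615, T(11)=61867, T(12)=195029, T(13)=614889, T(14)=1938599; answer 1938599
Stage 2: W1 = 1938599; m = 19; cross terms: (0*19 - 36*-32)=1152, (36*34 - 23*19)=787, (23*18 - 11*34)=40, (11*3 - -8*18)=177, (-8*-32 - 0*3)=256; twice the area = |2412| = 2412; area = 1206; answer 1206

1206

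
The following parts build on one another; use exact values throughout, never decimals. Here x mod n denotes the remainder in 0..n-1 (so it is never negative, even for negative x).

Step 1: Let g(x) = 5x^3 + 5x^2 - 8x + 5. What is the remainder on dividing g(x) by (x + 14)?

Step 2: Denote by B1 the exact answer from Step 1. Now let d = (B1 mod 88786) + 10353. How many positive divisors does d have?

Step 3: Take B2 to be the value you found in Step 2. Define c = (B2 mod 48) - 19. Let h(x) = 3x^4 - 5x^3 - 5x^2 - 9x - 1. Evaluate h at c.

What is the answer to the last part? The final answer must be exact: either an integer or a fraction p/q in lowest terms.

Step 1: remainder = value at the root: 5*(-14)^3 + 5*(-14)^2 - 8*(-14)^1 + 5 = (-13720) + (980) + (112) + (5) = -12623; answer -12623
Step 2: B1 = -12623; d = 86516; 86516 = 2^2 * 43 * 503; number of divisors = (2+1) * (1+1) * (1+1) = 12; answer 12
Step 3: B2 = 12; c = -7; 3*(-7)^4 - 5*(-7)^3 - 5*(-7)^2 - 9*(-7)^1 - 1 = (7203) + (1715) + (-245) + (63) + (-1) = 8735; answer 8735

8735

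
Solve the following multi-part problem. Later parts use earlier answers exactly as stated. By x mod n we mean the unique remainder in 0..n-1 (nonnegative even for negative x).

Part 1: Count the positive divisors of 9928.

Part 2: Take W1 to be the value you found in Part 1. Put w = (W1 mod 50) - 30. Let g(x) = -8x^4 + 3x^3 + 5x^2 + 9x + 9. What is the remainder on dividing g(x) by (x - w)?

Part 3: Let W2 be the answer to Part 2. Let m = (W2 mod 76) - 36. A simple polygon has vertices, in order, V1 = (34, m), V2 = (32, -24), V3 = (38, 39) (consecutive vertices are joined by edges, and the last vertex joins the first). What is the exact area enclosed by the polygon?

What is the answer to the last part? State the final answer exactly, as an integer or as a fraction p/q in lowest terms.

42

Part 1: 9928 = 2^3 * 17 * 73; number of divisors = (3+1) * (1+1) * (1+1) = 16; answer 16
Part 2: W1 = 16; w = -14; remainder = value at the root: -8*(-14)^4 + 3*(-14)^3 + 5*(-14)^2 + 9*(-14)^1 + 9 = (-307328) + (-8232) + (980) + (-126) + (9) = -314697; answer -314697
Part 3: W2 = -314697; m = -17; cross terms: (34*-24 - 32*-17)=-272, (32*39 - 38*-24)=2160, (38*-17 - 34*39)=-1972; twice the area = |-84| = 84; area = 42; answer 42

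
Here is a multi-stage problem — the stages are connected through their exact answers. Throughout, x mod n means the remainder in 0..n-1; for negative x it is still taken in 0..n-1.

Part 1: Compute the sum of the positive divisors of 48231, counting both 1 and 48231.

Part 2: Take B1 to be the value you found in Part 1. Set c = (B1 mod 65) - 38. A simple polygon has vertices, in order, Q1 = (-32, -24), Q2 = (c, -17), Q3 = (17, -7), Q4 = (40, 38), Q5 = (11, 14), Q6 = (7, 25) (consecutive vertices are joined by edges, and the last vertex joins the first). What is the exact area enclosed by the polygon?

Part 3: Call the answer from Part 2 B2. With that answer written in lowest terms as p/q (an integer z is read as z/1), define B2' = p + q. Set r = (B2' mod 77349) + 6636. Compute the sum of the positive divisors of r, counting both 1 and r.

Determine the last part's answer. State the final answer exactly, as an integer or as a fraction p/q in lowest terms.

8924

Part 1: 48231 = 3^2 * 23 * 233; sigma = (1 + 3 + 9) * (1 + 23) * (1 + 233) = 13 * 24 * 234 = 73008; answer 73008
Part 2: B1 = 73008; c = -25; cross terms: (-32*-17 - -25*-24)=-56, (-25*-7 - 17*-17)=464, (17*38 - 40*-7)=926, (40*14 - 11*38)=142, (11*25 - 7*14)=177, (7*-24 - -32*25)=632; twice the area = |2285| = 2285; area = 2285/2; answer 2285/2
Part 3: B2 = 2285/2; threaded value p + q = 2287; r = 8923; 8923 is prime, so its only divisors are 1 and 8923; sigma = 1 + 8923 = 8924; answer 8924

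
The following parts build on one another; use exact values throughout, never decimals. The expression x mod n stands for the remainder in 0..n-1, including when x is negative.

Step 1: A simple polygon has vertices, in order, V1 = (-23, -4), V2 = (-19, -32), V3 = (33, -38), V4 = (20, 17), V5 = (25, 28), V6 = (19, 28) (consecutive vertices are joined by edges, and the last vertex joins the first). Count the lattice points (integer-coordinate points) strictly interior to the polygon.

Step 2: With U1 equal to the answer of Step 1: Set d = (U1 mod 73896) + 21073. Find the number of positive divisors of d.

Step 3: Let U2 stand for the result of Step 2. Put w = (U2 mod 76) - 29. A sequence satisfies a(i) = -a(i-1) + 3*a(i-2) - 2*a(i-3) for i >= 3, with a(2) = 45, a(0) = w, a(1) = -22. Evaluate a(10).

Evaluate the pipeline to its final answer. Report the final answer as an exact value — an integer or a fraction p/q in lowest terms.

53440

Step 1: cross terms: (-23*-32 - -19*-4)=660, (-19*-38 - 33*-32)=1778, (33*17 - 20*-38)=1321, (20*28 - 25*17)=135, (25*28 - 19*28)=168, (19*-4 - -23*28)=568; twice the area = |4630| = 4630; area = 2315; boundary points = 4 + 2 + 1 + 1 + 6 + 2 = 16; strictly interior points = area - boundary/2 + 1 = 2308; answer 2308
Step 2: U1 = 2308; d = 23381; 23381 = 103 * 227; number of divisors = (1+1) * (1+1) = 4; answer 4
Step 3: U2 = 4; w = -25; a(3) = -1*(45) + 3*(-22) - 2*(-25) = -61; iterating: a(3)=-61, a(4)=240, a(5)=-513, a(6)=1355, a(7)=-3374, a(8)=8465, a(9)=-21297, a(10)=53440; answer 53440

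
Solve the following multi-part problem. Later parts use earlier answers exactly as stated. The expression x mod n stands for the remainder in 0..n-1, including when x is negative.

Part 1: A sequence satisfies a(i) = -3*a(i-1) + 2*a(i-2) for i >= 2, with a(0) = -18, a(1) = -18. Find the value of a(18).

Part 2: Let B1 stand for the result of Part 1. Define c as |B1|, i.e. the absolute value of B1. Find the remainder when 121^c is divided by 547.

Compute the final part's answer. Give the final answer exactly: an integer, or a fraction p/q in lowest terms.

46

Part 1: a(2) = -3*(-18) + 2*(-18) = 18; iterating: a(2)=18, a(3)=-90, a(4)=306, a(5)=-1098, a(6)=3906, a(7)=-13914, a(8)=49554, a(9)=-176490, a(10)=628578, a(11)=-2238714, a(12)=7973298, a(13)=-28397322, a(14)=101138562, a(15)=-360210330, a(16)=1282908114, a(17)=-4569145002, a(18)=16273251234; answer 16273251234
Part 2: B1 = 16273251234; c = 16273251234; squarings mod 547: 121^1=121, 121^2=419, 121^4=521, 121^8=129, 121^16=231, 121^32=302, 121^64=402, 121^128=239, 121^256=233, 121^512=136, 121^1024=445, 121^2048=11, 121^4096=121, 121^8192=419, 121^16384=521, 121^32768=129, 121^65536=231, 121^131072=302, 121^262144=402, 121^524288=239, 121^1048576=233, 121^2097152=136, 121^4194304=445, 121^8388608=11, 121^16777216=121, 121^33554432=419, 121^67108864=521, 121^134217728=129, 121^268435456=231, 121^536870912=302, 121^1073741824=402, 121^2147483648=239, 121^4294967296=233, 121^8589934592=136; 121^16273251234 = 121^2 * 121^32 * 121^128 * 121^256 * 121^512 * 121^2048 * 121^4096 * 121^131072 * 121^262144 * 121^1048576 * 121^2097152 * 121^4194304 * 121^8388608 * 121^16777216 * 121^134217728 * 121^1073741824 * 121^2147483648 * 121^4294967296 * 121^8589934592 = 46 (mod 547); answer 46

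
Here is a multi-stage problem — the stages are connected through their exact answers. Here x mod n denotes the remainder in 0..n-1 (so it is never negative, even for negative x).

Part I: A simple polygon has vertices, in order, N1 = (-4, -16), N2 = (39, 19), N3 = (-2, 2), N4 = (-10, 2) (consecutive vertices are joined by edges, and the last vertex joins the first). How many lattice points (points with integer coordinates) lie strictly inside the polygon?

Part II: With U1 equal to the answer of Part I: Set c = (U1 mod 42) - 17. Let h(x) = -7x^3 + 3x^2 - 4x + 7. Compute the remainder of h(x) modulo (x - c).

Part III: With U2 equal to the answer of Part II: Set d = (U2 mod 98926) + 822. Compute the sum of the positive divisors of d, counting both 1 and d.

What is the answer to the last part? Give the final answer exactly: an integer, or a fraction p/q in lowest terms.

35448

Part I: cross terms: (-4*19 - 39*-16)=548, (39*2 - -2*19)=116, (-2*2 - -10*2)=16, (-10*-16 - -4*2)=168; twice the area = |848| = 848; area = 424; boundary points = 1 + 1 + 8 + 6 = 16; strictly interior points = area - boundary/2 + 1 = 417; answer 417
Part II: U1 = 417; c = 22; remainder = value at the root: -7*(22)^3 + 3*(22)^2 - 4*(22)^1 + 7 = (-74536) + (1452) + (-88) + (7) = -73165; answer -73165
Part III: U2 = -73165; d = 26583; 26583 = 3 * 8861; sigma = (1 + 3) * (1 + 8861) = 4 * 8862 = 35448; answer 35448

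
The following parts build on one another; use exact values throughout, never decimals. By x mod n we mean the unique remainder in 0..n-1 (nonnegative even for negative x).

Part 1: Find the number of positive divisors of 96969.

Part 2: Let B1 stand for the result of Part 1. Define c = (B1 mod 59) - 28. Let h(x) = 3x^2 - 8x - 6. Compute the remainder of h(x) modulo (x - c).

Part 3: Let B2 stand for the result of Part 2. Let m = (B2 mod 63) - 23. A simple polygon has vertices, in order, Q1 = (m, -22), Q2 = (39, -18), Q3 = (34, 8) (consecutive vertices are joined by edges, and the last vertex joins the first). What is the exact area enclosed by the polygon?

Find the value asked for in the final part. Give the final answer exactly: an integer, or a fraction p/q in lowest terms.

Part 1: 96969 = 3 * 32323; number of divisors = (1+1) * (1+1) = 4; answer 4
Part 2: B1 = 4; c = -24; remainder = value at the root: 3*(-24)^2 - 8*(-24)^1 - 6 = (1728) + (192) + (-6) = 1914; answer 1914
Part 3: B2 = 1914; m = 1; cross terms: (1*-18 - 39*-22)=840, (39*8 - 34*-18)=924, (34*-22 - 1*8)=-756; twice the area = |1008| = 1008; area = 504; answer 504

504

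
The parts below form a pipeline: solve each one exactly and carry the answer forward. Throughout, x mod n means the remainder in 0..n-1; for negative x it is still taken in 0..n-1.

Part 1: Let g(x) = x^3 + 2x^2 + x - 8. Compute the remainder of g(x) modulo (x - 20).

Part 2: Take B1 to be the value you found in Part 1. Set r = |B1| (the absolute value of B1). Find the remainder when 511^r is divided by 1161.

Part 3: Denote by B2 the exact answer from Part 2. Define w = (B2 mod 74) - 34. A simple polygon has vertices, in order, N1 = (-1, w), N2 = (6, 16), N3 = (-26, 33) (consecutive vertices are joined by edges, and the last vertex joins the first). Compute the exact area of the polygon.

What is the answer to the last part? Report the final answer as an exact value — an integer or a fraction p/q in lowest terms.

247/2

Part 1: remainder = value at the root: 1*(20)^3 + 2*(20)^2 + 1*(20)^1 - 8 = (8000) + (800) + (20) + (-8) = 8812; answer 8812
Part 2: B1 = 8812; r = 8812; squarings mod 1161: 511^1=511, 511^2=1057, 511^4=367, 511^8=13, 511^16=169, 511^32=697, 511^64=511, 511^128=1057, 511^256=367, 511^512=13, 511^1024=169, 511^2048=697, 511^4096=511, 511^8192=1057; 511^8812 = 511^4 * 511^8 * 511^32 * 511^64 * 511^512 * 511^8192 = 268 (mod 1161); answer 268
Part 3: B2 = 268; w = 12; cross terms: (-1*16 - 6*12)=-88, (6*33 - -26*16)=614, (-26*12 - -1*33)=-279; twice the area = |247| = 247; area = 247/2; answer 247/2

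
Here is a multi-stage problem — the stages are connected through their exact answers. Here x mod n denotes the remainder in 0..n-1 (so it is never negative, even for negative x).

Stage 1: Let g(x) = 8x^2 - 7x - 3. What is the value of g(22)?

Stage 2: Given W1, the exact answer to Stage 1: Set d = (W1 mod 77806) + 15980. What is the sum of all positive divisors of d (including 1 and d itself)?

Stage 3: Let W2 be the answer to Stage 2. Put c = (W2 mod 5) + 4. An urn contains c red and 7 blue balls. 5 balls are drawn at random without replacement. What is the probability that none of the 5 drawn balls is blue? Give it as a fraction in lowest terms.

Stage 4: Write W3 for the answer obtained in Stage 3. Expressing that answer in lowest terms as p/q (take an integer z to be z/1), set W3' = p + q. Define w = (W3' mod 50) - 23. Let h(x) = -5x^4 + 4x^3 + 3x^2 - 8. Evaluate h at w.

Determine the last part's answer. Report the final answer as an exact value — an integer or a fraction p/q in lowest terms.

-18248

Stage 1: 8*(22)^2 - 7*(22)^1 - 3 = (3872) + (-154) + (-3) = 3715; answer 3715
Stage 2: W1 = 3715; d = 19695; 19695 = 3 * 5 * 13 * 101; sigma = (1 + 3) * (1 + 5) * (1 + 13) * (1 + 101) = 4 * 6 * 14 * 102 = 34272; answer 34272
Stage 3: W2 = 34272; c = 6; total draws C(13,5) = 1287; favorable C(6,5) = 6; P = 2/429; answer 2/429
Stage 4: W3 = 2/429; threaded value p + q = 431; w = 8; -5*(8)^4 + 4*(8)^3 + 3*(8)^2 - 8 = (-20480) + (2048) + (192) + (-8) = -18248; answer -18248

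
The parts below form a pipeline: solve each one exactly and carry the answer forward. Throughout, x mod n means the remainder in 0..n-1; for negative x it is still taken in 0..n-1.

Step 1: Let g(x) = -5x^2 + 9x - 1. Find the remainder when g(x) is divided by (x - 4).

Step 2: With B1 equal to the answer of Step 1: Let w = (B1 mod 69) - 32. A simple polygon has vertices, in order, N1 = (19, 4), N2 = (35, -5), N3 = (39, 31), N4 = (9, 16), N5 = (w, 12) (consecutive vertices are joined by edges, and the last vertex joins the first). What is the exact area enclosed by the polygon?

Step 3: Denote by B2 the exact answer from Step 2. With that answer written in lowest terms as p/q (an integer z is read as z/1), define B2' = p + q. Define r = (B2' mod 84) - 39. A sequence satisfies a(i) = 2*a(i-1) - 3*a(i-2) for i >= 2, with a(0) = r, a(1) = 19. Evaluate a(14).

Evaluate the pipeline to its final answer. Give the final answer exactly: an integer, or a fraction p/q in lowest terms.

10631

Step 1: remainder = value at the root: -5*(4)^2 + 9*(4)^1 - 1 = (-80) + (36) + (-1) = -45; answer -45
Step 2: B1 = -45; w = -8; cross terms: (19*-5 - 35*4)=-235, (35*31 - 39*-5)=1280, (39*16 - 9*31)=345, (9*12 - -8*16)=236, (-8*4 - 19*12)=-260; twice the area = |1366| = 1366; area = 683; answer 683
Step 3: B2 = 683; threaded value p + q = 684; r = -27; a(2) = 2*(19) - 3*(-27) = 119; iterating: a(2)=119, a(3)=181, a(4)=5, a(5)=-533, a(6)=-1081, a(7)=-563, a(8)=2117, a(9)=5923, a(10)=5495, a(11)=-6779, a(12)=-30043, a(13)=-39749, a(14)=10631; answer 10631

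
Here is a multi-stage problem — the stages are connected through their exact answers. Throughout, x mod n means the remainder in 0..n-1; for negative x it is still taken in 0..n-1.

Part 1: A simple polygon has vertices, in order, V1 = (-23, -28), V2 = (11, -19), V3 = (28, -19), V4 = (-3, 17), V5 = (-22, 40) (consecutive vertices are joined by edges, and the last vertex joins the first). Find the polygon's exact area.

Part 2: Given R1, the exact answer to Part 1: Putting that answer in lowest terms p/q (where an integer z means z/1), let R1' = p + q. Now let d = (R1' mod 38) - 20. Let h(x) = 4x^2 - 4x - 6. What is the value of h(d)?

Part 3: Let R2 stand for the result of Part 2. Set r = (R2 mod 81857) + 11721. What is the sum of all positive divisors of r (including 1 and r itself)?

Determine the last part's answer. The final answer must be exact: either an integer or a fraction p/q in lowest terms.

23808

Part 1: cross terms: (-23*-19 - 11*-28)=745, (11*-19 - 28*-19)=323, (28*17 - -3*-19)=419, (-3*40 - -22*17)=254, (-22*-28 - -23*40)=1536; twice the area = |3277| = 3277; area = 3277/2; answer 3277/2
Part 2: R1 = 3277/2; threaded value p + q = 3279; d = -9; 4*(-9)^2 - 4*(-9)^1 - 6 = (324) + (36) + (-6) = 354; answer 354
Part 3: R2 = 354; r = 12075; 12075 = 3 * 5^2 * 7 * 23; sigma = (1 + 3) * (1 + 5 + 25) * (1 + 7) * (1 + 23) = 4 * 31 * 8 * 24 = 23808; answer 23808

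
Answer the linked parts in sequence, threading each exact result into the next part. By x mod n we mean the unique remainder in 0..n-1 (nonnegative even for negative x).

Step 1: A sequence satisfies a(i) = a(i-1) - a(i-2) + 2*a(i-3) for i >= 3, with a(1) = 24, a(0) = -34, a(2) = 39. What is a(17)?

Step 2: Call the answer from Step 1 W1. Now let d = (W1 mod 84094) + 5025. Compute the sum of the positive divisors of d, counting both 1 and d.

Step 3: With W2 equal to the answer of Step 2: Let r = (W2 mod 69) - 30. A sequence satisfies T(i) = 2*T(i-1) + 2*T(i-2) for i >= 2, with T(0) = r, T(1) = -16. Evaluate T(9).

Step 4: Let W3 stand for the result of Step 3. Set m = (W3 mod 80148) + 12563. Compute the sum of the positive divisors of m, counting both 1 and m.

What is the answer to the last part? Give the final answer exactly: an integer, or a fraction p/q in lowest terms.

81192

Step 1: a(3) = 1*(39) - 1*(24) + 2*(-34) = -53; iterating: a(3)=-53, a(4)=-44, a(5)=87, a(6)=25, a(7)=-150, a(8)=-1, a(9)=199, a(10)=-100, a(11)=-301, a(12)=197, a(13)=298, a(14)=-501, a(15)=-405, a(16)=692, a(17)=95; answer 95
Step 2: W1 = 95; d = 5120; 5120 = 2^10 * 5; sigma = (1 + 2 + 4 + 8 + 16 + 32 + 64 + 128 + 256 + 512 + 1024) * (1 + 5) = 2047 * 6 = 12282; answer 12282
Step 3: W2 = 12282; r = -30; T(2) = 2*(-16) + 2*(-30) = -92; iterating: T(2)=-92, T(3)=-216, T(4)=-616, T(5)=-1664, T(6)=-4560, T(7)=-12448, T(8)=-34016, T(9)=-92928; answer -92928
Step 4: W3 = -92928; m = 79931; 79931 = 67 * 1193; sigma = (1 + 67) * (1 + 1193) = 68 * 1194 = 81192; answer 81192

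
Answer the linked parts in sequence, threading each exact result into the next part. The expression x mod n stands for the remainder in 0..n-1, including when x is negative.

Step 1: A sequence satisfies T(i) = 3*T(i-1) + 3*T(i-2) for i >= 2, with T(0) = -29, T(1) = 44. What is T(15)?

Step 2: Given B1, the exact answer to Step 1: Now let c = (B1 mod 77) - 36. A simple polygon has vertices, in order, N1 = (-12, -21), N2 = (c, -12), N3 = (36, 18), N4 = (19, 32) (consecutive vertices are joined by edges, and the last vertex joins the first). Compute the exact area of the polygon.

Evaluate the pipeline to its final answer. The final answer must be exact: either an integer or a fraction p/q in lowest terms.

1095

Step 1: T(2) = 3*(44) + 3*(-29) = 45; iterating: T(2)=45, T(3)=267, T(4)=936, T(5)=3609, T(6)=13635, T(7)=51732, T(8)=196101, T(9)=743499, T(10)=2818800, T(11)=10686897, T(12)=40517091, T(13)=153611964, T(14)=582387165, T(15)=2207997387; answer 2207997387
Step 2: B1 = 2207997387; c = 21; cross terms: (-12*-12 - 21*-21)=585, (21*18 - 36*-12)=810, (36*32 - 19*18)=810, (19*-21 - -12*32)=-15; twice the area = |2190| = 2190; area = 1095; answer 1095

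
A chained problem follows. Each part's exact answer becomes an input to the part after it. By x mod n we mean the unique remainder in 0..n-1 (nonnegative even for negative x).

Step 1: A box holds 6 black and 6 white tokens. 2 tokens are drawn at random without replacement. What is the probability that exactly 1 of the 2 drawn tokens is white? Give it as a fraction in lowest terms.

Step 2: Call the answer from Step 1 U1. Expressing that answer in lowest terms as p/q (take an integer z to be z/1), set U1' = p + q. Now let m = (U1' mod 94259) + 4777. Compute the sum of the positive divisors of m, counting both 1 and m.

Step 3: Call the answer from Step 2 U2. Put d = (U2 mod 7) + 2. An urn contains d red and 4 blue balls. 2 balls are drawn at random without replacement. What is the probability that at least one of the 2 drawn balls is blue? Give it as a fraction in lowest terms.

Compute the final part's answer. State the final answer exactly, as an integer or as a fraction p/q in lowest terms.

6/7

Step 1: total draws C(12,2) = 66; favorable C(6,1)*C(6,1) = 36; P = 6/11; answer 6/11
Step 2: U1 = 6/11; threaded value p + q = 17; m = 4794; 4794 = 2 * 3 * 17 * 47; sigma = (1 + 2) * (1 + 3) * (1 + 17) * (1 + 47) = 3 * 4 * 18 * 48 = 10368; answer 10368
Step 3: U2 = 10368; d = 3; total draws C(7,2) = 21; complement C(3,2) = 3; favorable 21 - 3 = 18; P = 6/7; answer 6/7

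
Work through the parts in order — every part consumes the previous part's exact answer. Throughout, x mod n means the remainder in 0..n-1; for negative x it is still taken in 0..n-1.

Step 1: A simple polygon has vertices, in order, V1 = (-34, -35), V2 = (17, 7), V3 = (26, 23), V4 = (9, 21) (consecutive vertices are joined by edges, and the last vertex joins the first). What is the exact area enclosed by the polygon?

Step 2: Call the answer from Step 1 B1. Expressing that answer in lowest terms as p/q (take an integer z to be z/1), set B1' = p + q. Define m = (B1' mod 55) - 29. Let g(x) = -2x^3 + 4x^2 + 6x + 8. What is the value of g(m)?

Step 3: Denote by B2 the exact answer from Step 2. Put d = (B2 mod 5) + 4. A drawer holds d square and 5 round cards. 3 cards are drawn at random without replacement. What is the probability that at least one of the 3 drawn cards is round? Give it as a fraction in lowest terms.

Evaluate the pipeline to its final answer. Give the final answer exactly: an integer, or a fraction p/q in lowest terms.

37/44

Step 1: cross terms: (-34*7 - 17*-35)=357, (17*23 - 26*7)=209, (26*21 - 9*23)=339, (9*-35 - -34*21)=399; twice the area = |1304| = 1304; area = 652; answer 652
Step 2: B1 = 652; threaded value p + q = 653; m = 19; -2*(19)^3 + 4*(19)^2 + 6*(19)^1 + 8 = (-13718) + (1444) + (114) + (8) = -12152; answer -12152
Step 3: B2 = -12152; d = 7; total draws C(12,3) = 220; complement C(7,3) = 35; favorable 220 - 35 = 185; P = 37/44; answer 37/44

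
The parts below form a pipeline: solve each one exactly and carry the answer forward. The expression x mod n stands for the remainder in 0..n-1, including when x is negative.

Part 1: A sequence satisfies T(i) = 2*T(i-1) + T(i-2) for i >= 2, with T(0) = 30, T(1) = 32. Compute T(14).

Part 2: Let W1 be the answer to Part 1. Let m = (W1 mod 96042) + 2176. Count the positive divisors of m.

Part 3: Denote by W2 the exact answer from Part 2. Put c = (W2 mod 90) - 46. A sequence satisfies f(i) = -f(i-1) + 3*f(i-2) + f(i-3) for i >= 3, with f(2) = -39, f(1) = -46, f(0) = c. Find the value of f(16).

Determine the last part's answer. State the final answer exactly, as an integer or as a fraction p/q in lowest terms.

Part 1: T(2) = 2*(32) + 1*(30) = 94; iterating: T(2)=94, T(3)=220, T(4)=534, T(5)=1288, T(6)=3110, T(7)=7508, T(8)=18126, T(9)=43760, T(10)=105646, T(11)=255052, T(12)=615750, T(13)=1486552, T(14)=3588854; answer 3588854
Part 2: W1 = 3588854; m = 37476; 37476 = 2^2 * 3^3 * 347; number of divisors = (2+1) * (3+1) * (1+1) = 24; answer 24
Part 3: W2 = 24; c = -22; f(3) = -1*(-39) + 3*(-46) + 1*(-22) = -121; iterating: f(3)=-121, f(4)=-42, f(5)=-360, f(6)=113, f(7)=-1235, f(8)=1214, f(9)=-4806, f(10)=7213, f(11)=-20417, f(12)=37250, f(13)=-91288, f(14)=182621, f(15)=-419235, f(16)=875810; answer 875810

875810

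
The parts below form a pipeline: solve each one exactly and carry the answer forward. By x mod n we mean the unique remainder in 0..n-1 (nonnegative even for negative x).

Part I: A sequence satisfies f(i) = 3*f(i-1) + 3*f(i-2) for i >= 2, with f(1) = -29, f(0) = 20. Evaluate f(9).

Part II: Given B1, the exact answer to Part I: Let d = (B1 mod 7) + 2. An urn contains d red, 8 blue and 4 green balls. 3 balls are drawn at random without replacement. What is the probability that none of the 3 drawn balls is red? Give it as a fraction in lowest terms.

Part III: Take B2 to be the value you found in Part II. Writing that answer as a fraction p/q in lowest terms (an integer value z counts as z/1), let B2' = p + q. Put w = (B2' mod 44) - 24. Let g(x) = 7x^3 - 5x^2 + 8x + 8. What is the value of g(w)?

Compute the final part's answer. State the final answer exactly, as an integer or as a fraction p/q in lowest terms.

Part I: f(2) = 3*(-29) + 3*(20) = -27; iterating: f(2)=-27, f(3)=-168, f(4)=-585, f(5)=-2259, f(6)=-8532, f(7)=-32373, f(8)=-122715, f(9)=-465264; answer -465264
Part II: B1 = -465264; d = 7; total draws C(19,3) = 969; favorable C(12,3) = 220; P = 220/969; answer 220/969
Part III: B2 = 220/969; threaded value p + q = 1189; w = -23; 7*(-23)^3 - 5*(-23)^2 + 8*(-23)^1 + 8 = (-85169) + (-2645) + (-184) + (8) = -87990; answer -87990

-87990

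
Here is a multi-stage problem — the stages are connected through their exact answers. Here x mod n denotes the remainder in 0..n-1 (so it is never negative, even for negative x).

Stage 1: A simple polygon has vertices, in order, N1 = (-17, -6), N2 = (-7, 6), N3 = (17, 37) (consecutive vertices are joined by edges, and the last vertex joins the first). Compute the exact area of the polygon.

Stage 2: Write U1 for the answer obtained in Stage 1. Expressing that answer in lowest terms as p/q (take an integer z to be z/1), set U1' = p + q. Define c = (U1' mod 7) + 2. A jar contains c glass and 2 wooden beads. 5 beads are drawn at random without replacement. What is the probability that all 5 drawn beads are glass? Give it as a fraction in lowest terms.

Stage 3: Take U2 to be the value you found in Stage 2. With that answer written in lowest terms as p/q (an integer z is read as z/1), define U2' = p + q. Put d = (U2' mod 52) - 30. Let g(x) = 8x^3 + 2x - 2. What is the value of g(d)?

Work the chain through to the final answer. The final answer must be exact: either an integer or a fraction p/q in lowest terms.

-97384

Stage 1: cross terms: (-17*6 - -7*-6)=-144, (-7*37 - 17*6)=-361, (17*-6 - -17*37)=527; twice the area = |22| = 22; area = 11; answer 11
Stage 2: U1 = 11; threaded value p + q = 12; c = 7; total draws C(9,5) = 126; favorable C(7,5) = 21; P = 1/6; answer 1/6
Stage 3: U2 = 1/6; threaded value p + q = 7; d = -23; 8*(-23)^3 + 2*(-23)^1 - 2 = (-97336) + (-46) + (-2) = -97384; answer -97384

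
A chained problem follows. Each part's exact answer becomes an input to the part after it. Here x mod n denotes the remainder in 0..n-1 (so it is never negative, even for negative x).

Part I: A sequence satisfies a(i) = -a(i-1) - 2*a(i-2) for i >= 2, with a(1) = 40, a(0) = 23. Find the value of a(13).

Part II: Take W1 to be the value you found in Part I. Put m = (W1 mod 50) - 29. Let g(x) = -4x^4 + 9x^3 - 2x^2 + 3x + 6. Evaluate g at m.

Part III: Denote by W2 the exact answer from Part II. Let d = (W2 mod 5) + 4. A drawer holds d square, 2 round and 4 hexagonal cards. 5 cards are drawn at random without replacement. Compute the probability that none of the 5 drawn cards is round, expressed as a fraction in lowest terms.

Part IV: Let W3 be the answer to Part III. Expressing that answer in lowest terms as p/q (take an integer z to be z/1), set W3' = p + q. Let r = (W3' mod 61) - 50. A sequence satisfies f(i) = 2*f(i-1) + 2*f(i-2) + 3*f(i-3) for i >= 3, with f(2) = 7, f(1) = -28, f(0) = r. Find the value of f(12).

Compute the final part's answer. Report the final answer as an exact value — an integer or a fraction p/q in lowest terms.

Part I: a(2) = -1*(40) - 2*(23) = -86; iterating: a(2)=-86, a(3)=6, a(4)=166, a(5)=-178, a(6)=-154, a(7)=510, a(8)=-202, a(9)=-818, a(10)=1222, a(11)=414, a(12)=-2858, a(13)=2030; answer 2030
Part II: W1 = 2030; m = 1; -4*(1)^4 + 9*(1)^3 - 2*(1)^2 + 3*(1)^1 + 6 = (-4) + (9) + (-2) + (3) + (6) = 12; answer 12
Part III: W2 = 12; d = 6; total draws C(12,5) = 792; favorable C(10,5) = 252; P = 7/22; answer 7/22
Part IV: W3 = 7/22; threaded value p + q = 29; r = -21; f(3) = 2*(7) + 2*(-28) + 3*(-21) = -105; iterating: f(3)=-105, f(4)=-280, f(5)=-749, f(6)=-2373, f(7)=-7084, f(8)=-21161, f(9)=-63609, f(10)=-190792, f(11)=-572285, f(12)=-1716981; answer -1716981

-1716981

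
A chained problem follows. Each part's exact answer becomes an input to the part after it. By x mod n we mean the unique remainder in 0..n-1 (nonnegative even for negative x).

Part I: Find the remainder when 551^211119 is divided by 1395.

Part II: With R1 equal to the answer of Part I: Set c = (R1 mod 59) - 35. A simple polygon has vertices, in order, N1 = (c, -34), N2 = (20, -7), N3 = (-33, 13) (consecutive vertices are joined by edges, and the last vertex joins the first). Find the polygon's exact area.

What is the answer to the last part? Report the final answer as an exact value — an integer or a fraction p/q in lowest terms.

Part I: squarings mod 1395: 551^1=551, 551^2=886, 551^4=1006, 551^8=661, 551^16=286, 551^32=886, 551^64=1006, 551^128=661, 551^256=286, 551^512=886, 551^1024=1006, 551^2048=661, 551^4096=286, 551^8192=886, 551^16384=1006, 551^32768=661, 551^65536=286, 551^131072=886; 551^211119 = 551^1 * 551^2 * 551^4 * 551^8 * 551^32 * 551^128 * 551^2048 * 551^4096 * 551^8192 * 551^65536 * 551^131072 = 116 (mod 1395); answer 116
Part II: R1 = 116; c = 22; cross terms: (22*-7 - 20*-34)=526, (20*13 - -33*-7)=29, (-33*-34 - 22*13)=836; twice the area = |1391| = 1391; area = 1391/2; answer 1391/2

1391/2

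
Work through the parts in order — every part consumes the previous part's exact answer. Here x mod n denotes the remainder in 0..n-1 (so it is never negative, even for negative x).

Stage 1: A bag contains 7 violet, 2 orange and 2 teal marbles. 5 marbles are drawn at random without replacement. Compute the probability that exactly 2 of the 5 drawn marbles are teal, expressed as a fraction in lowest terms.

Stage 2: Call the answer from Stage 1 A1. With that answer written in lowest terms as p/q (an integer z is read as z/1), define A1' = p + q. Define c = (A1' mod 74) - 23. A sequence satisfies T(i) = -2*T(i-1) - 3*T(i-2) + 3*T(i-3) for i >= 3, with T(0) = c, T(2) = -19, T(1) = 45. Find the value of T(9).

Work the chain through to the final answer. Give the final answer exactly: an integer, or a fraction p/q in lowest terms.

Stage 1: total draws C(11,5) = 462; favorable C(2,2)*C(9,3) = 84; P = 2/11; answer 2/11
Stage 2: A1 = 2/11; threaded value p + q = 13; c = -10; T(3) = -2*(-19) - 3*(45) + 3*(-10) = -127; iterating: T(3)=-127, T(4)=446, T(5)=-568, T(6)=-583, T(7)=4208, T(8)=-8371, T(9)=2369; answer 2369

2369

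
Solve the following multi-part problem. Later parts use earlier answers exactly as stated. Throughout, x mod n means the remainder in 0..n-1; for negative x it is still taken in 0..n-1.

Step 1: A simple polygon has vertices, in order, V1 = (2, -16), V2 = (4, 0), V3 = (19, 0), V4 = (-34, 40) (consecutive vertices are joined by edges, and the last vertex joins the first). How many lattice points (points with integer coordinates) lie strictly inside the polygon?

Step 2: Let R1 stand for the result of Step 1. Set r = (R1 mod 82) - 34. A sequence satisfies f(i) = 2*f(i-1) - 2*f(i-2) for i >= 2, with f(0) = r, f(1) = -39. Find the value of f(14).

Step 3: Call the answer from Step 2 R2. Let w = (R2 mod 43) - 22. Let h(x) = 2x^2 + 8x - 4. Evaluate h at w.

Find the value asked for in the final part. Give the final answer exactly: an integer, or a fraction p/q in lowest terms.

-10

Step 1: cross terms: (2*0 - 4*-16)=64, (4*0 - 19*0)=0, (19*40 - -34*0)=760, (-34*-16 - 2*40)=464; twice the area = |1288| = 1288; area = 644; boundary points = 2 + 15 + 1 + 4 = 22; strictly interior points = area - boundary/2 + 1 = 634; answer 634
Step 2: R1 = 634; r = 26; f(2) = 2*(-39) - 2*(26) = -130; iterating: f(2)=-130, f(3)=-182, f(4)=-104, f(5)=156, f(6)=520, f(7)=728, f(8)=416, f(9)=-624, f(10)=-2080, f(11)=-2912, f(12)=-1664, f(13)=2496, f(14)=8320; answer 8320
Step 3: R2 = 8320; w = -1; 2*(-1)^2 + 8*(-1)^1 - 4 = (2) + (-8) + (-4) = -10; answer -10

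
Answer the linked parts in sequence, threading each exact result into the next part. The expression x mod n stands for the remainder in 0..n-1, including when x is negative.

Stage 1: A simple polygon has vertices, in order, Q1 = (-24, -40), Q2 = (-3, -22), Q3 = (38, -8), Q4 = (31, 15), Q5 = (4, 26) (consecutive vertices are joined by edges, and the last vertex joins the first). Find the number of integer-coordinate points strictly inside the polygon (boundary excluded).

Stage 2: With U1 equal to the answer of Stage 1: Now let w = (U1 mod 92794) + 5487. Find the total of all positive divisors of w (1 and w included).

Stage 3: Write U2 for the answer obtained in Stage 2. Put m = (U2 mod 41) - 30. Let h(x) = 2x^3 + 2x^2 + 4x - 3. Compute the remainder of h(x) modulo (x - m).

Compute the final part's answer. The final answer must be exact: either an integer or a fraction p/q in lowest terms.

Stage 1: cross terms: (-24*-22 - -3*-40)=408, (-3*-8 - 38*-22)=860, (38*15 - 31*-8)=818, (31*26 - 4*15)=746, (4*-40 - -24*26)=464; twice the area = |3296| = 3296; area = 1648; boundary points = 3 + 1 + 1 + 1 + 2 = 8; strictly interior points = area - boundary/2 + 1 = 1645; answer 1645
Stage 2: U1 = 1645; w = 7132; 7132 = 2^2 * 1783; sigma = (1 + 2 + 4) * (1 + 1783) = 7 * 1784 = 12488; answer 12488
Stage 3: U2 = 12488; m = -6; remainder = value at the root: 2*(-6)^3 + 2*(-6)^2 + 4*(-6)^1 - 3 = (-432) + (72) + (-24) + (-3) = -387; answer -387

-387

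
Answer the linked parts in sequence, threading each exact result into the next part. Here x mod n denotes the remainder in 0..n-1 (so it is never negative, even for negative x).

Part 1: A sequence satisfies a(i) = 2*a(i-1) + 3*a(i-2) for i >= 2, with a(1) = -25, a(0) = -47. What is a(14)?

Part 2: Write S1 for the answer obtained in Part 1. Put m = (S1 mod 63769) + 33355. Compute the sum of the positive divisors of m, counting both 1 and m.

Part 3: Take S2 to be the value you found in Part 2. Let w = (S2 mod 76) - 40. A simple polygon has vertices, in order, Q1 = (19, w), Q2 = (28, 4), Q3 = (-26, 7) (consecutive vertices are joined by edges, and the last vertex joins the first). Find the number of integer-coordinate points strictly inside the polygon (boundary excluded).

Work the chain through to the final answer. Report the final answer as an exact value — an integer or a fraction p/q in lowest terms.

1092

Part 1: a(2) = 2*(-25) + 3*(-47) = -191; iterating: a(2)=-191, a(3)=-457, a(4)=-1487, a(5)=-4345, a(6)=-13151, a(7)=-39337, a(8)=-118127, a(9)=-354265, a(10)=-1062911, a(11)=-3188617, a(12)=-9565967, a(13)=-28697785, a(14)=-86093471; answer -86093471
Part 2: S1 = -86093471; m = 91803; 91803 = 3 * 71 * 431; sigma = (1 + 3) * (1 + 71) * (1 + 431) = 4 * 72 * 432 = 124416; answer 124416
Part 3: S2 = 124416; w = -36; cross terms: (19*4 - 28*-36)=1084, (28*7 - -26*4)=300, (-26*-36 - 19*7)=803; twice the area = |2187| = 2187; area = 2187/2; boundary points = 1 + 3 + 1 = 5; strictly interior points = area - boundary/2 + 1 = 1092; answer 1092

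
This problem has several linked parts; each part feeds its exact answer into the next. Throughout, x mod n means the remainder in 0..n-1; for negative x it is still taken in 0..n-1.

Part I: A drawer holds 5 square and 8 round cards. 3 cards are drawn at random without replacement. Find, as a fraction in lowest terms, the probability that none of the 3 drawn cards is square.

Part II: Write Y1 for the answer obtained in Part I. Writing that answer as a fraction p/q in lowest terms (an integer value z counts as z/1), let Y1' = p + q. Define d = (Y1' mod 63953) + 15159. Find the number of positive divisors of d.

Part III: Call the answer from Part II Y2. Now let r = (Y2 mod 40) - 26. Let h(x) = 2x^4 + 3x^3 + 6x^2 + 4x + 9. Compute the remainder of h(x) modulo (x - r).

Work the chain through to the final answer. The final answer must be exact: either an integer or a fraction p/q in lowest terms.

3489

Part I: total draws C(13,3) = 286; favorable C(8,3) = 56; P = 28/143; answer 28/143
Part II: Y1 = 28/143; threaded value p + q = 171; d = 15330; 15330 = 2 * 3 * 5 * 7 * 73; number of divisors = (1+1) * (1+1) * (1+1) * (1+1) * (1+1) = 32; answer 32
Part III: Y2 = 32; r = 6; remainder = value at the root: 2*(6)^4 + 3*(6)^3 + 6*(6)^2 + 4*(6)^1 + 9 = (2592) + (648) + (216) + (24) + (9) = 3489; answer 3489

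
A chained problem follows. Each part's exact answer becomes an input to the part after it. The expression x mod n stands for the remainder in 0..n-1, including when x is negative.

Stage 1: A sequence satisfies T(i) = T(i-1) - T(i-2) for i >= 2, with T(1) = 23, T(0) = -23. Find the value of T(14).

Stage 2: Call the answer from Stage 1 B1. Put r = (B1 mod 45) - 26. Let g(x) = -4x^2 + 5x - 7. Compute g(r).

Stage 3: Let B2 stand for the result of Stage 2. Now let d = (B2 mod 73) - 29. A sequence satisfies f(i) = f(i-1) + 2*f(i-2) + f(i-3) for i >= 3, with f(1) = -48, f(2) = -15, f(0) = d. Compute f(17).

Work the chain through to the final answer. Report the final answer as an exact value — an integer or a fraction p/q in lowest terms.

-3007503

Stage 1: T(2) = 1*(23) - 1*(-23) = 46; iterating: T(2)=46, T(3)=23, T(4)=-23, T(5)=-46, T(6)=-23, T(7)=23, T(8)=46, T(9)=23, T(10)=-23, T(11)=-46, T(12)=-23, T(13)=23, T(14)=46; answer 46
Stage 2: B1 = 46; r = -25; -4*(-25)^2 + 5*(-25)^1 - 7 = (-2500) + (-125) + (-7) = -2632; answer -2632
Stage 3: B2 = -2632; d = 40; f(3) = 1*(-15) + 2*(-48) + 1*(40) = -71; iterating: f(3)=-71, f(4)=-149, f(5)=-306, f(6)=-675, f(7)=-1436, f(8)=-3092, f(9)=-6639, f(10)=-14259, f(11)=-30629, f(12)=-65786, f(13)=-141303, f(14)=-303504, f(15)=-651896, f(16)=-1400207, f(17)=-3007503; answer -3007503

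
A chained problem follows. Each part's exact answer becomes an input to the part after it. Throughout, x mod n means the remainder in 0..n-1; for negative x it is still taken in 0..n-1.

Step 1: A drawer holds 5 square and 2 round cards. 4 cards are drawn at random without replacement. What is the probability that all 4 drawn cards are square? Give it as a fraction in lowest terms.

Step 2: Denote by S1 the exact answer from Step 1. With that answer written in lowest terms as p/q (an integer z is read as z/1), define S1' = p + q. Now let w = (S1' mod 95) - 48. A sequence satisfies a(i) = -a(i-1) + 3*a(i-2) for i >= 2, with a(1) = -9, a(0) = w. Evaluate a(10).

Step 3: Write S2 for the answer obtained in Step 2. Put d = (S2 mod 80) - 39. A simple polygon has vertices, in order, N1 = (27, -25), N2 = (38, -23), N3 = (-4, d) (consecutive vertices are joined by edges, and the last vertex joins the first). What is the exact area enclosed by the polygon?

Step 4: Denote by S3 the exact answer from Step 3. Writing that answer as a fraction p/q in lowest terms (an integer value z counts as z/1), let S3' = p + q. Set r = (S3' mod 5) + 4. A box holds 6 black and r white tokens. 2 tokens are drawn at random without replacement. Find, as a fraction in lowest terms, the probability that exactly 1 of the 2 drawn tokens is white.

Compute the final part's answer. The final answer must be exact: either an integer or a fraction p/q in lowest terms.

Step 1: total draws C(7,4) = 35; favorable C(5,4) = 5; P = 1/7; answer 1/7
Step 2: S1 = 1/7; threaded value p + q = 8; w = -40; a(2) = -1*(-9) + 3*(-40) = -111; iterating: a(2)=-111, a(3)=84, a(4)=-417, a(5)=669, a(6)=-1920, a(7)=3927, a(8)=-9687, a(9)=21468, a(10)=-50529; answer -50529
Step 3: S2 = -50529; d = -8; cross terms: (27*-23 - 38*-25)=329, (38*-8 - -4*-23)=-396, (-4*-25 - 27*-8)=316; twice the area = |249| = 249; area = 249/2; answer 249/2
Step 4: S3 = 249/2; threaded value p + q = 251; r = 5; total draws C(11,2) = 55; favorable C(5,1)*C(6,1) = 30; P = 6/11; answer 6/11

6/11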